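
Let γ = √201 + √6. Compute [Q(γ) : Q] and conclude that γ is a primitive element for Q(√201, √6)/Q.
[Q(γ) : Q] = 4 (equivalently, Q(γ) = Q(√201, √6))

Obviously Q(γ) ⊆ Q(√201, √6), and [Q(√201, √6):Q] = 4 (since 201, 6 are distinct squarefree integers > 1 with 1206 not a perfect square). To show equality we compute the minimal polynomial of γ. From γ = √201 + √6: γ^2 = 201 + 2√(1206) + 6 = 207 + 2√(1206), so γ^2 - 207 = 2√(1206); squaring, (γ^2 - 207)^2 = 4·1206, i.e. γ^4 - 414γ^2 + 42849 - 4824 = 0, i.e. γ^4 - 414γ^2 + 38025 = 0. So γ is a root of x^4 - 414x^2 + 38025. This polynomial is irreducible over Q: it has no rational root (each ±√201 ± √6 is irrational), and any factorization into two quadratics over Q would force √(1206) ∈ Q (pairing opposite roots) or √201, √6 ∈ Q (other pairings), all impossible. Hence [Q(γ):Q] = 4 = [Q(√201, √6):Q], so Q(γ) = Q(√201, √6).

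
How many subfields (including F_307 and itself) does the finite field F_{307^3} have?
F_{307^3} has 2 subfields

The subfields of F_{p^n} are exactly the fields F_{p^d} for d | n (each is the fixed field of the unique index-d subgroup of Gal(F_{p^n}/F_p) ≅ Z/nZ). The divisors of n = 3 are {1, 3}, giving 2 subfields: F_{307^1}, F_{307^3}.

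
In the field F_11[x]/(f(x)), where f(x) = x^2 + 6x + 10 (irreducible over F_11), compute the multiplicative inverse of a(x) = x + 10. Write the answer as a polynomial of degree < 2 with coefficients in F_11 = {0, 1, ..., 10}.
a(x)^(-1) ≡ 9x + 8 (mod f(x))

Since f is irreducible over F_11, F_11[x]/(f) is a field and a(x) ≠ 0 has an inverse. Apply the extended Euclidean algorithm to f(x) and a(x) in F_11[x]: f(x) = (x + 7)·a(x) + (6). The last nonzero remainder is the constant 6 = gcd(f, a) in F_11. Back-substituting through the division chain expresses 6 = s(x)·a(x) + t(x)·f(x) with s(x) ≡ 10x + 4 (mod f), so (10x + 4)·a(x) ≡ 6 (mod f). Multiplying by 6^(-1) ≡ 2 in F_11 gives a(x)^(-1) ≡ 2·(10x + 4) ≡ 9x + 8 (mod f). Check: (x + 10)·(9x + 8) = 9x^2 + 10x + 3 ≡ 1 (mod x^2 + 6x + 10).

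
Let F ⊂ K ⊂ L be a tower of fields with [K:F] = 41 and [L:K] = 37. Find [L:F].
[L:F] = 1517

The tower law says that for any tower of field extensions F ⊂ K ⊂ L with finite degrees, [L:F] = [L:K] · [K:F]. Here this gives [L:F] = 37 · 41 = 1517.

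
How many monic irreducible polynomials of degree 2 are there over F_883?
There are 389403 monic irreducible polynomials of degree 2 over F_883

Each element of F_{883^2} that lies in no proper subfield is a root of exactly one monic irreducible of degree 2 over F_883, and each such polynomial has 2 distinct roots in F_{883^2}. By Möbius inversion the count is N_883(2) = (1/2) Σ_{d|2} μ(2/d) · 883^d = (1/2)(μ(2)·883^1 + μ(1)·883^2) = 778806/2 = 389403.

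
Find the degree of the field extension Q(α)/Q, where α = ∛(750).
[Q(α):Q] = 3

The minimal polynomial of α is x^3 - 750, irreducible over Q since 750 is not a perfect cube (so x^3 - 750 has no rational root). Hence [Q(α):Q] = deg(m_α) = 3.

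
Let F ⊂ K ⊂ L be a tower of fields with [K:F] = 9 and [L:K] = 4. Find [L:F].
[L:F] = 36

The tower law says that for any tower of field extensions F ⊂ K ⊂ L with finite degrees, [L:F] = [L:K] · [K:F]. Here this gives [L:F] = 4 · 9 = 36.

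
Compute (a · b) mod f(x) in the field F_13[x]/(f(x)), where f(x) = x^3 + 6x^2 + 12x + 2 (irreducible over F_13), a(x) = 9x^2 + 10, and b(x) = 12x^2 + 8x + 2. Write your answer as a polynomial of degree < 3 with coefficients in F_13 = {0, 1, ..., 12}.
a · b ≡ 10x^2 + 3x + 2 (mod f(x))

Multiply in F_13[x]: a(x)·b(x) = (9x^2 + 10)·(12x^2 + 8x + 2) = 4x^4 + 7x^3 + 8x^2 + 2x + 7. This has degree ≥ 3, so divide by f(x) over F_13: 4x^4 + 7x^3 + 8x^2 + 2x + 7 = (4x + 9)·(x^3 + 6x^2 + 12x + 2) + (10x^2 + 3x + 2). Hence a·b ≡ 10x^2 + 3x + 2 (mod f). (F_13[x]/(f) is a field with 13^3 = 2197 elements since f is irreducible of degree 3.)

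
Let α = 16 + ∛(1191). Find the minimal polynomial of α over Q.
m_α(x) = x^3 - 48x^2 + 768x - 5287

Set β = α - 16 = ∛(1191), so β^3 = 1191. Then (α - 16)^3 - 1191 = 0, i.e. α is a root of g(x) = (x - 16)^3 - 1191 = x^3 - 48x^2 + 768x - 5287. Since g(x) = h(x - 16) where h(x) = x^3 - 1191, and h is irreducible over Q (because 1191 is not a perfect cube, so h has no rational root, and a monic cubic with no rational root is irreducible), g is also irreducible (irreducibility is preserved under the substitution x → x - 16). Hence m_α(x) = x^3 - 48x^2 + 768x - 5287.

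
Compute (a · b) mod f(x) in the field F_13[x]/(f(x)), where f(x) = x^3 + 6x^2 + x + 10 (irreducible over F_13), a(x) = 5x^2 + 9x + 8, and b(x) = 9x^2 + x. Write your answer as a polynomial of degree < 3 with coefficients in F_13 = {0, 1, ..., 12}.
a · b ≡ 9x^2 + 2x + 7 (mod f(x))

Multiply in F_13[x]: a(x)·b(x) = (5x^2 + 9x + 8)·(9x^2 + x) = 6x^4 + 8x^3 + 3x^2 + 8x. This has degree ≥ 3, so divide by f(x) over F_13: 6x^4 + 8x^3 + 3x^2 + 8x = (6x + 11)·(x^3 + 6x^2 + x + 10) + (9x^2 + 2x + 7). Hence a·b ≡ 9x^2 + 2x + 7 (mod f). (F_13[x]/(f) is a field with 13^3 = 2197 elements since f is irreducible of degree 3.)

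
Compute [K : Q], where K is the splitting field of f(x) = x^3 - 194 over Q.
[K : Q] = 6

The roots of x^3 - 194 are ∛194, ω∛194, ω^2∛194 where ω = e^(2πi/3) is a primitive cube root of unity, so K = Q(∛194, ω). Now [Q(∛194):Q] = 3 (since 194 is not a perfect cube, x^3 - 194 is irreducible) and [Q(ω):Q] = 2. Both 2 and 3 divide [K:Q], and [K:Q] ≤ 3·2 = 6, so [K:Q] = 6. (Equivalently: Q(∛194) ⊂ R but ω ∉ R, so [K : Q(∛194)] = 2.)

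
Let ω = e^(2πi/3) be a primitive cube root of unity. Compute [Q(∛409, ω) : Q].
[Q(∛409, ω) : Q] = 6

[Q(∛409):Q] = 3 (min poly x^3 - 409, irreducible since 409 is not a perfect cube). [Q(ω):Q] = 2 (min poly x^2 + x + 1). Since Q(∛409) ⊂ R and ω ∉ R, we have ω ∉ Q(∛409), so x^2 + x + 1 remains irreducible over Q(∛409) and [Q(∛409, ω) : Q(∛409)] = 2. By the tower law, [Q(∛409, ω) : Q] = 3 · 2 = 6. (In fact Q(∛409, ω) is the splitting field of x^3 - 409 over Q.)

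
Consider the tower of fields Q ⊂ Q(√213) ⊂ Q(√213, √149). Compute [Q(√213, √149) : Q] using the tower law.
[Q(√213, √149) : Q] = 4

[Q(√213):Q] = 2 (min poly x^2 - 213, irreducible since 213 is squarefree > 1). For the top step, suppose √149 ∈ Q(√213), say √149 = c + d√213 with c, d ∈ Q. Squaring: 149 = c^2 + 213d^2 + 2cd√213. Since √213 ∉ Q this forces 2cd = 0. If d = 0 then √149 = c ∈ Q, contradicting 149 squarefree > 1. If c = 0 then 149 = 213d^2, so 213·149 = (213d)^2 is a perfect square in Q — but 213·149 = 31737 is not a perfect square (since 213 and 149 are distinct squarefree integers). Contradiction. Hence √149 ∉ Q(√213), so x^2 - 149 stays irreducible over Q(√213) and [Q(√213, √149) : Q(√213)] = 2. By the tower law, [Q(√213, √149) : Q] = 2 · 2 = 4.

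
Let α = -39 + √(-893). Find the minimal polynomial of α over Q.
m_α(x) = x^2 + 78x + 2414

From α + 39 = √(-893), squaring gives (α + 39)^2 = -893, i.e. α^2 + 78α + 1521 = -893, so α^2 + 78α + 2414 = 0. The discriminant of x^2 + 78x + 2414 is (78)^2 - 4·(2414) = 6084 - 9656 = -3572, and 4·(-893) is not a perfect square in Q since -893 is squarefree and ≠ 1. Hence x^2 + 78x + 2414 is irreducible over Q and is the minimal polynomial of α.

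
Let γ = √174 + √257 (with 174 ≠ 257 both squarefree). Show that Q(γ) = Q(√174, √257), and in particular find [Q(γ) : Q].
[Q(γ) : Q] = 4 (equivalently, Q(γ) = Q(√174, √257))

Obviously Q(γ) ⊆ Q(√174, √257), and [Q(√174, √257):Q] = 4 (since 174, 257 are distinct squarefree integers > 1 with 44718 not a perfect square). To show equality we compute the minimal polynomial of γ. From γ = √174 + √257: γ^2 = 174 + 2√(44718) + 257 = 431 + 2√(44718), so γ^2 - 431 = 2√(44718); squaring, (γ^2 - 431)^2 = 4·44718, i.e. γ^4 - 862γ^2 + 185761 - 178872 = 0, i.e. γ^4 - 862γ^2 + 6889 = 0. So γ is a root of x^4 - 862x^2 + 6889. This polynomial is irreducible over Q: it has no rational root (each ±√174 ± √257 is irrational), and any factorization into two quadratics over Q would force √(44718) ∈ Q (pairing opposite roots) or √174, √257 ∈ Q (other pairings), all impossible. Hence [Q(γ):Q] = 4 = [Q(√174, √257):Q], so Q(γ) = Q(√174, √257).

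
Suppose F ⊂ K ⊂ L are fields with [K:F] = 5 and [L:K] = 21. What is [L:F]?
[L:F] = 105

The tower law says that for any tower of field extensions F ⊂ K ⊂ L with finite degrees, [L:F] = [L:K] · [K:F]. Here this gives [L:F] = 21 · 5 = 105.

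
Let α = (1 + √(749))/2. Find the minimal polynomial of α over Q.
m_α(x) = x^2 - x - 187

From 2α - 1 = √(749), squaring gives (2α - 1)^2 = 749, i.e. 4α^2 - 4α + 1 = 749, so α^2 - α + (1 - 749)/4 = 0. Since 749 ≡ 1 (mod 4), (1 - 749)/4 = -187 ∈ Z. The polynomial x^2 - x - 187 has discriminant 1 - 4·(-187) = 749, which is not a perfect square in Q (d = 749 is squarefree and ≠ 1), so x^2 - x - 187 is irreducible over Q. It is the minimal polynomial of α.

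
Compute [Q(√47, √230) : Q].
[Q(√47, √230) : Q] = 4

[Q(√47):Q] = 2 (min poly x^2 - 47, irreducible since 47 is squarefree > 1). For the top step, suppose √230 ∈ Q(√47), say √230 = c + d√47 with c, d ∈ Q. Squaring: 230 = c^2 + 47d^2 + 2cd√47. Since √47 ∉ Q this forces 2cd = 0. If d = 0 then √230 = c ∈ Q, contradicting 230 squarefree > 1. If c = 0 then 230 = 47d^2, so 47·230 = (47d)^2 is a perfect square in Q — but 47·230 = 10810 is not a perfect square (since 47 and 230 are distinct squarefree integers). Contradiction. Hence √230 ∉ Q(√47), so x^2 - 230 stays irreducible over Q(√47) and [Q(√47, √230) : Q(√47)] = 2. By the tower law, [Q(√47, √230) : Q] = 2 · 2 = 4.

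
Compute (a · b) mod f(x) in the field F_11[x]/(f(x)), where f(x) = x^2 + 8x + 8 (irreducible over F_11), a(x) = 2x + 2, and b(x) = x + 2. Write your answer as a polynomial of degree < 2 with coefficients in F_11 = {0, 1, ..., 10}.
a · b ≡ x + 10 (mod f(x))

Multiply in F_11[x]: a(x)·b(x) = (2x + 2)·(x + 2) = 2x^2 + 6x + 4. This has degree ≥ 2, so divide by f(x) over F_11: 2x^2 + 6x + 4 = (2)·(x^2 + 8x + 8) + (x + 10). Hence a·b ≡ x + 10 (mod f). (F_11[x]/(f) is a field with 11^2 = 121 elements since f is irreducible of degree 2.)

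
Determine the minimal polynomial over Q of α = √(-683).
m_α(x) = x^2 + 683

α satisfies α^2 + 683 = 0, so x^2 + 683 annihilates α. Since d = -683 is squarefree and ≠ 1, it is not a perfect square in Q, so x^2 + 683 has no rational root and is therefore irreducible over Q (a degree-2 polynomial over a field is irreducible iff it has no root). Hence m_α(x) = x^2 + 683.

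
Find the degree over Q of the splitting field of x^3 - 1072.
[K : Q] = 6

The roots of x^3 - 1072 are ∛1072, ω∛1072, ω^2∛1072 where ω = e^(2πi/3) is a primitive cube root of unity, so K = Q(∛1072, ω). Now [Q(∛1072):Q] = 3 (since 1072 is not a perfect cube, x^3 - 1072 is irreducible) and [Q(ω):Q] = 2. Both 2 and 3 divide [K:Q], and [K:Q] ≤ 3·2 = 6, so [K:Q] = 6. (Equivalently: Q(∛1072) ⊂ R but ω ∉ R, so [K : Q(∛1072)] = 2.)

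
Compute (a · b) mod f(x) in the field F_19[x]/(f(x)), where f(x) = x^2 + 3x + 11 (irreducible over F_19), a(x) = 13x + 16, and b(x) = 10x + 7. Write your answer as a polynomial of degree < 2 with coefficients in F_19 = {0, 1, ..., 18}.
a · b ≡ 13x + 12 (mod f(x))

Multiply in F_19[x]: a(x)·b(x) = (13x + 16)·(10x + 7) = 16x^2 + 4x + 17. This has degree ≥ 2, so divide by f(x) over F_19: 16x^2 + 4x + 17 = (16)·(x^2 + 3x + 11) + (13x + 12). Hence a·b ≡ 13x + 12 (mod f). (F_19[x]/(f) is a field with 19^2 = 361 elements since f is irreducible of degree 2.)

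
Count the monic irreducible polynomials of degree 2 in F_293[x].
There are 42778 monic irreducible polynomials of degree 2 over F_293

Each element of F_{293^2} that lies in no proper subfield is a root of exactly one monic irreducible of degree 2 over F_293, and each such polynomial has 2 distinct roots in F_{293^2}. By Möbius inversion the count is N_293(2) = (1/2) Σ_{d|2} μ(2/d) · 293^d = (1/2)(μ(2)·293^1 + μ(1)·293^2) = 85556/2 = 42778.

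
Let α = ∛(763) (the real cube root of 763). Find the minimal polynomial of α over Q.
m_α(x) = x^3 - 763

α satisfies α^3 = 763, so x^3 - 763 annihilates α. By the rational root test, a rational root p/q (in lowest terms) of x^3 - 763 would satisfy p^3 = 763 q^3, forcing q = 1 and p^3 = 763; but 763 is not a perfect cube, contradiction. A monic cubic over Q with no rational root is irreducible (any nontrivial factorization would include a linear factor). Hence x^3 - 763 is the minimal polynomial of α, and in particular [Q(α):Q] = 3.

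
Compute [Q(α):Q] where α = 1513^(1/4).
[Q(α):Q] = 4

α is a root of x^4 - 1513. By Eisenstein's criterion at the prime p = 17 (which divides the constant term 1513 but p^2 = 289 does not, since 1513 is squarefree), x^4 - 1513 is irreducible over Q. Hence [Q(α):Q] = 4.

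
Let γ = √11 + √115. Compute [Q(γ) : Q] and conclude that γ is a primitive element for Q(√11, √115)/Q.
[Q(γ) : Q] = 4 (equivalently, Q(γ) = Q(√11, √115))

Obviously Q(γ) ⊆ Q(√11, √115), and [Q(√11, √115):Q] = 4 (since 11, 115 are distinct squarefree integers > 1 with 1265 not a perfect square). To show equality we compute the minimal polynomial of γ. From γ = √11 + √115: γ^2 = 11 + 2√(1265) + 115 = 126 + 2√(1265), so γ^2 - 126 = 2√(1265); squaring, (γ^2 - 126)^2 = 4·1265, i.e. γ^4 - 252γ^2 + 15876 - 5060 = 0, i.e. γ^4 - 252γ^2 + 10816 = 0. So γ is a root of x^4 - 252x^2 + 10816. This polynomial is irreducible over Q: it has no rational root (each ±√11 ± √115 is irrational), and any factorization into two quadratics over Q would force √(1265) ∈ Q (pairing opposite roots) or √11, √115 ∈ Q (other pairings), all impossible. Hence [Q(γ):Q] = 4 = [Q(√11, √115):Q], so Q(γ) = Q(√11, √115).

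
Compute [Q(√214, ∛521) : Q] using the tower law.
[Q(√214, ∛521) : Q] = 6

Let L = Q(√214, ∛521). Since Q(√214) ⊂ L and [Q(√214):Q] = 2, the tower law gives 2 | [L:Q]. Likewise Q(∛521) ⊂ L with [Q(∛521):Q] = 3 (because 521 is not a perfect cube), so 3 | [L:Q]. As gcd(2,3) = 1, [L:Q] is divisible by 6. Conversely L is generated over Q by √214 and ∛521, so [L:Q] ≤ 2·3 = 6. Therefore [Q(√214, ∛521) : Q] = 6.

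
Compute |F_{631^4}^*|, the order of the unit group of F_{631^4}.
|F_{631^4}^*| = 158532181920

F_{631^4} has 631^4 = 158532181921 elements; its multiplicative group consists of all nonzero elements, so |F_{631^4}^*| = 158532181921 - 1 = 158532181920. (It is cyclic since any finite subgroup of the multiplicative group of a field is cyclic.)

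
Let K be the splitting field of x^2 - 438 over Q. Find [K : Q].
[K : Q] = 2

f(x) = x^2 - 438 factors as (x - √438)(x + √438). The splitting field is K = Q(√438). Since 438 is squarefree and > 1, it is not a perfect square, so x^2 - 438 is irreducible over Q and [Q(√438) : Q] = 2. Hence [K : Q] = 2.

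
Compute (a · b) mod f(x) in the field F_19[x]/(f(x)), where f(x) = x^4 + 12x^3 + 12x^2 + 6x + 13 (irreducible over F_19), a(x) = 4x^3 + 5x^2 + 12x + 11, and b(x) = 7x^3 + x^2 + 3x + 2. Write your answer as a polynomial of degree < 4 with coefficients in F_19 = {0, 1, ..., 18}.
a · b ≡ 2x^3 + 2x^2 + 18x + 8 (mod f(x))

Multiply in F_19[x]: a(x)·b(x) = (4x^3 + 5x^2 + 12x + 11)·(7x^3 + x^2 + 3x + 2) = 9x^6 + x^5 + 6x^4 + 17x^3 + 3. This has degree ≥ 4, so divide by f(x) over F_19: 9x^6 + x^5 + 6x^4 + 17x^3 + 3 = (9x^2 + 7x + 4)·(x^4 + 12x^3 + 12x^2 + 6x + 13) + (2x^3 + 2x^2 + 18x + 8). Hence a·b ≡ 2x^3 + 2x^2 + 18x + 8 (mod f). (F_19[x]/(f) is a field with 19^4 = 130321 elements since f is irreducible of degree 4.)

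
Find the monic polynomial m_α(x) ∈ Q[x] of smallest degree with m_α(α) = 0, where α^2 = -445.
m_α(x) = x^2 + 445

α satisfies α^2 + 445 = 0, so x^2 + 445 annihilates α. Since d = -445 is squarefree and ≠ 1, it is not a perfect square in Q, so x^2 + 445 has no rational root and is therefore irreducible over Q (a degree-2 polynomial over a field is irreducible iff it has no root). Hence m_α(x) = x^2 + 445.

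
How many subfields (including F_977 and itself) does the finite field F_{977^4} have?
F_{977^4} has 3 subfields

The subfields of F_{p^n} are exactly the fields F_{p^d} for d | n (each is the fixed field of the unique index-d subgroup of Gal(F_{p^n}/F_p) ≅ Z/nZ). The divisors of n = 4 are {1, 2, 4}, giving 3 subfields: F_{977^1}, F_{977^2}, F_{977^4}.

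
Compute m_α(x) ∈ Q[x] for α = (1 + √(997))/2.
m_α(x) = x^2 - x - 249

From 2α - 1 = √(997), squaring gives (2α - 1)^2 = 997, i.e. 4α^2 - 4α + 1 = 997, so α^2 - α + (1 - 997)/4 = 0. Since 997 ≡ 1 (mod 4), (1 - 997)/4 = -249 ∈ Z. The polynomial x^2 - x - 249 has discriminant 1 - 4·(-249) = 997, which is not a perfect square in Q (d = 997 is squarefree and ≠ 1), so x^2 - x - 249 is irreducible over Q. It is the minimal polynomial of α.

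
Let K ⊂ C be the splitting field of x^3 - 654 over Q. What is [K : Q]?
[K : Q] = 6

The roots of x^3 - 654 are ∛654, ω∛654, ω^2∛654 where ω = e^(2πi/3) is a primitive cube root of unity, so K = Q(∛654, ω). Now [Q(∛654):Q] = 3 (since 654 is not a perfect cube, x^3 - 654 is irreducible) and [Q(ω):Q] = 2. Both 2 and 3 divide [K:Q], and [K:Q] ≤ 3·2 = 6, so [K:Q] = 6. (Equivalently: Q(∛654) ⊂ R but ω ∉ R, so [K : Q(∛654)] = 2.)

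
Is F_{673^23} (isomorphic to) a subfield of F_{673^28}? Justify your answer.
No: F_{673^23} is not a subfield of F_{673^28}

F_{p^m} embeds in F_{p^n} iff m | n. Here 23 ∤ 28 (since 28 = 1·23 + 5 with remainder 5 ≠ 0), so F_{673^23} is not a subfield of F_{673^28}. Equivalently: if it were, the tower law would give 23 = [F_{673^23}:F_673] dividing [F_{673^28}:F_673] = 28, contradiction.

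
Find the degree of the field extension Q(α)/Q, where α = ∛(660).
[Q(α):Q] = 3

The minimal polynomial of α is x^3 - 660, irreducible over Q since 660 is not a perfect cube (so x^3 - 660 has no rational root). Hence [Q(α):Q] = deg(m_α) = 3.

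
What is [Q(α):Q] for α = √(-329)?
[Q(α):Q] = 2

[Q(α):Q] equals the degree of the minimal polynomial of α. Here α^2 = -329 and x^2 + 329 is irreducible (d = -329 is squarefree, ≠ 1, hence not a square), so deg(m_α) = 2. Thus [Q(α):Q] = 2.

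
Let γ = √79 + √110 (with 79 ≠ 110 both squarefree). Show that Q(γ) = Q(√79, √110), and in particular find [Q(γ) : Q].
[Q(γ) : Q] = 4 (equivalently, Q(γ) = Q(√79, √110))

Obviously Q(γ) ⊆ Q(√79, √110), and [Q(√79, √110):Q] = 4 (since 79, 110 are distinct squarefree integers > 1 with 8690 not a perfect square). To show equality we compute the minimal polynomial of γ. From γ = √79 + √110: γ^2 = 79 + 2√(8690) + 110 = 189 + 2√(8690), so γ^2 - 189 = 2√(8690); squaring, (γ^2 - 189)^2 = 4·8690, i.e. γ^4 - 378γ^2 + 35721 - 34760 = 0, i.e. γ^4 - 378γ^2 + 961 = 0. So γ is a root of x^4 - 378x^2 + 961. This polynomial is irreducible over Q: it has no rational root (each ±√79 ± √110 is irrational), and any factorization into two quadratics over Q would force √(8690) ∈ Q (pairing opposite roots) or √79, √110 ∈ Q (other pairings), all impossible. Hence [Q(γ):Q] = 4 = [Q(√79, √110):Q], so Q(γ) = Q(√79, √110).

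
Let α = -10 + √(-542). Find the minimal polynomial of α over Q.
m_α(x) = x^2 + 20x + 642

From α + 10 = √(-542), squaring gives (α + 10)^2 = -542, i.e. α^2 + 20α + 100 = -542, so α^2 + 20α + 642 = 0. The discriminant of x^2 + 20x + 642 is (20)^2 - 4·(642) = 400 - 2568 = -2168, and 4·(-542) is not a perfect square in Q since -542 is squarefree and ≠ 1. Hence x^2 + 20x + 642 is irreducible over Q and is the minimal polynomial of α.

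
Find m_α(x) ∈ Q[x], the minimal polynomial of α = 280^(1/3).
m_α(x) = x^3 - 280

α satisfies α^3 = 280, so x^3 - 280 annihilates α. By the rational root test, a rational root p/q (in lowest terms) of x^3 - 280 would satisfy p^3 = 280 q^3, forcing q = 1 and p^3 = 280; but 280 is not a perfect cube, contradiction. A monic cubic over Q with no rational root is irreducible (any nontrivial factorization would include a linear factor). Hence x^3 - 280 is the minimal polynomial of α, and in particular [Q(α):Q] = 3.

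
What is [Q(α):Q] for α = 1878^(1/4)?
[Q(α):Q] = 4

α is a root of x^4 - 1878. By Eisenstein's criterion at the prime p = 2 (which divides the constant term 1878 but p^2 = 4 does not, since 1878 is squarefree), x^4 - 1878 is irreducible over Q. Hence [Q(α):Q] = 4.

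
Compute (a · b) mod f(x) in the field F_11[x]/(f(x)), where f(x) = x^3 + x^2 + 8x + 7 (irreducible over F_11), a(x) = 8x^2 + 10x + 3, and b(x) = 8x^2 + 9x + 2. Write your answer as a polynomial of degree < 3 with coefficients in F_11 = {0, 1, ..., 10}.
a · b ≡ 3x^2 + 6x + 6 (mod f(x))

Multiply in F_11[x]: a(x)·b(x) = (8x^2 + 10x + 3)·(8x^2 + 9x + 2) = 9x^4 + 9x^3 + 9x^2 + 3x + 6. This has degree ≥ 3, so divide by f(x) over F_11: 9x^4 + 9x^3 + 9x^2 + 3x + 6 = (9x)·(x^3 + x^2 + 8x + 7) + (3x^2 + 6x + 6). Hence a·b ≡ 3x^2 + 6x + 6 (mod f). (F_11[x]/(f) is a field with 11^3 = 1331 elements since f is irreducible of degree 3.)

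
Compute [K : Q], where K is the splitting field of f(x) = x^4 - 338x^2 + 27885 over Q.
[K : Q] = 4

Solving the quadratic in x^2: x^2 = (338 ± √(338^2 - 4·27885))/2 = (338 ± √2704)/2 = (338 ± 52)/2, giving x^2 = 143 or x^2 = 195. So f(x) = (x^2 - 143)(x^2 - 195) and the roots of f are ±√143, ±√195. Hence the splitting field is K = Q(√143, √195). Since 143 and 195 are distinct squarefree integers > 1, their product 27885 is not a perfect square, so √195 ∉ Q(√143). By the tower law [K:Q] = [Q(√143,√195):Q(√143)] · [Q(√143):Q] = 2 · 2 = 4.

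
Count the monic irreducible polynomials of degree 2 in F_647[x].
There are 208981 monic irreducible polynomials of degree 2 over F_647

Each element of F_{647^2} that lies in no proper subfield is a root of exactly one monic irreducible of degree 2 over F_647, and each such polynomial has 2 distinct roots in F_{647^2}. By Möbius inversion the count is N_647(2) = (1/2) Σ_{d|2} μ(2/d) · 647^d = (1/2)(μ(2)·647^1 + μ(1)·647^2) = 417962/2 = 208981.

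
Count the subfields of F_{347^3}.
F_{347^3} has 2 subfields

The subfields of F_{p^n} are exactly the fields F_{p^d} for d | n (each is the fixed field of the unique index-d subgroup of Gal(F_{p^n}/F_p) ≅ Z/nZ). The divisors of n = 3 are {1, 3}, giving 2 subfields: F_{347^1}, F_{347^3}.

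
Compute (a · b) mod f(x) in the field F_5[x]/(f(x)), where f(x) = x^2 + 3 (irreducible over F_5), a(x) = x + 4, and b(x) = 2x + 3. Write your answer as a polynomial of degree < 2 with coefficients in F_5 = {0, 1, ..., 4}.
a · b ≡ x + 1 (mod f(x))

Multiply in F_5[x]: a(x)·b(x) = (x + 4)·(2x + 3) = 2x^2 + x + 2. This has degree ≥ 2, so divide by f(x) over F_5: 2x^2 + x + 2 = (2)·(x^2 + 3) + (x + 1). Hence a·b ≡ x + 1 (mod f). (F_5[x]/(f) is a field with 5^2 = 25 elements since f is irreducible of degree 2.)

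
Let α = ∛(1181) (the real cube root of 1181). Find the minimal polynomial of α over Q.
m_α(x) = x^3 - 1181

α satisfies α^3 = 1181, so x^3 - 1181 annihilates α. By the rational root test, a rational root p/q (in lowest terms) of x^3 - 1181 would satisfy p^3 = 1181 q^3, forcing q = 1 and p^3 = 1181; but 1181 is not a perfect cube, contradiction. A monic cubic over Q with no rational root is irreducible (any nontrivial factorization would include a linear factor). Hence x^3 - 1181 is the minimal polynomial of α, and in particular [Q(α):Q] = 3.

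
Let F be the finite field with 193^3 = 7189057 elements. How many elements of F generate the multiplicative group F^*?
There are φ(7189056) = 2052864 primitive elements

F_q^* is cyclic of order q - 1 = 7189056. A cyclic group of order m has exactly φ(m) generators. Here m = 7189056 = 2^6 · 3^2 · 7 · 1783, so the number of primitive elements is φ(7189056) = 2052864.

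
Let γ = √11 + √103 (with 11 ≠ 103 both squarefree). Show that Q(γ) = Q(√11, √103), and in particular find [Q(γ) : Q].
[Q(γ) : Q] = 4 (equivalently, Q(γ) = Q(√11, √103))

Obviously Q(γ) ⊆ Q(√11, √103), and [Q(√11, √103):Q] = 4 (since 11, 103 are distinct squarefree integers > 1 with 1133 not a perfect square). To show equality we compute the minimal polynomial of γ. From γ = √11 + √103: γ^2 = 11 + 2√(1133) + 103 = 114 + 2√(1133), so γ^2 - 114 = 2√(1133); squaring, (γ^2 - 114)^2 = 4·1133, i.e. γ^4 - 228γ^2 + 12996 - 4532 = 0, i.e. γ^4 - 228γ^2 + 8464 = 0. So γ is a root of x^4 - 228x^2 + 8464. This polynomial is irreducible over Q: it has no rational root (each ±√11 ± √103 is irrational), and any factorization into two quadratics over Q would force √(1133) ∈ Q (pairing opposite roots) or √11, √103 ∈ Q (other pairings), all impossible. Hence [Q(γ):Q] = 4 = [Q(√11, √103):Q], so Q(γ) = Q(√11, √103).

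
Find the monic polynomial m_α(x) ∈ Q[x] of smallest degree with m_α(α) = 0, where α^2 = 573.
m_α(x) = x^2 - 573

α satisfies α^2 - 573 = 0, so x^2 - 573 annihilates α. Since d = 573 is squarefree and ≠ 1, it is not a perfect square in Q, so x^2 - 573 has no rational root and is therefore irreducible over Q (a degree-2 polynomial over a field is irreducible iff it has no root). Hence m_α(x) = x^2 - 573.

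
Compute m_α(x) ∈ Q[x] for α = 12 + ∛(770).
m_α(x) = x^3 - 36x^2 + 432x - 2498

Set β = α - 12 = ∛(770), so β^3 = 770. Then (α - 12)^3 - 770 = 0, i.e. α is a root of g(x) = (x - 12)^3 - 770 = x^3 - 36x^2 + 432x - 2498. Since g(x) = h(x - 12) where h(x) = x^3 - 770, and h is irreducible over Q (because 770 is not a perfect cube, so h has no rational root, and a monic cubic with no rational root is irreducible), g is also irreducible (irreducibility is preserved under the substitution x → x - 12). Hence m_α(x) = x^3 - 36x^2 + 432x - 2498.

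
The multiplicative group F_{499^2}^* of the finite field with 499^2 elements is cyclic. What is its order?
|F_{499^2}^*| = 249000

F_{499^2} has 499^2 = 249001 elements; its multiplicative group consists of all nonzero elements, so |F_{499^2}^*| = 249001 - 1 = 249000. (It is cyclic since any finite subgroup of the multiplicative group of a field is cyclic.)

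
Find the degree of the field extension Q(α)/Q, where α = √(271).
[Q(α):Q] = 2

[Q(α):Q] equals the degree of the minimal polynomial of α. Here α^2 = 271 and x^2 - 271 is irreducible (d = 271 is squarefree, ≠ 1, hence not a square), so deg(m_α) = 2. Thus [Q(α):Q] = 2.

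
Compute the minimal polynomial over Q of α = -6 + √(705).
m_α(x) = x^2 + 12x - 669

From α + 6 = √(705), squaring gives (α + 6)^2 = 705, i.e. α^2 + 12α + 36 = 705, so α^2 + 12α - 669 = 0. The discriminant of x^2 + 12x - 669 is (12)^2 - 4·(-669) = 144 + 2676 = 2820, and 4·(705) is not a perfect square in Q since 705 is squarefree and ≠ 1. Hence x^2 + 12x - 669 is irreducible over Q and is the minimal polynomial of α.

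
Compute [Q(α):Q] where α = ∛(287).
[Q(α):Q] = 3

The minimal polynomial of α is x^3 - 287, irreducible over Q since 287 is not a perfect cube (so x^3 - 287 has no rational root). Hence [Q(α):Q] = deg(m_α) = 3.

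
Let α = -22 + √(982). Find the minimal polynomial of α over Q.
m_α(x) = x^2 + 44x - 498

From α + 22 = √(982), squaring gives (α + 22)^2 = 982, i.e. α^2 + 44α + 484 = 982, so α^2 + 44α - 498 = 0. The discriminant of x^2 + 44x - 498 is (44)^2 - 4·(-498) = 1936 + 1992 = 3928, and 4·(982) is not a perfect square in Q since 982 is squarefree and ≠ 1. Hence x^2 + 44x - 498 is irreducible over Q and is the minimal polynomial of α.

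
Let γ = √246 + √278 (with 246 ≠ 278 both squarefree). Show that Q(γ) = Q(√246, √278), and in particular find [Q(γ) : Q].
[Q(γ) : Q] = 4 (equivalently, Q(γ) = Q(√246, √278))

Obviously Q(γ) ⊆ Q(√246, √278), and [Q(√246, √278):Q] = 4 (since 246, 278 are distinct squarefree integers > 1 with 68388 not a perfect square). To show equality we compute the minimal polynomial of γ. From γ = √246 + √278: γ^2 = 246 + 2√(68388) + 278 = 524 + 2√(68388), so γ^2 - 524 = 2√(68388); squaring, (γ^2 - 524)^2 = 4·68388, i.e. γ^4 - 1048γ^2 + 274576 - 273552 = 0, i.e. γ^4 - 1048γ^2 + 1024 = 0. So γ is a root of x^4 - 1048x^2 + 1024. This polynomial is irreducible over Q: it has no rational root (each ±√246 ± √278 is irrational), and any factorization into two quadratics over Q would force √(68388) ∈ Q (pairing opposite roots) or √246, √278 ∈ Q (other pairings), all impossible. Hence [Q(γ):Q] = 4 = [Q(√246, √278):Q], so Q(γ) = Q(√246, √278).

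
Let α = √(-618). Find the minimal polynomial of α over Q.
m_α(x) = x^2 + 618

α satisfies α^2 + 618 = 0, so x^2 + 618 annihilates α. Since d = -618 is squarefree and ≠ 1, it is not a perfect square in Q, so x^2 + 618 has no rational root and is therefore irreducible over Q (a degree-2 polynomial over a field is irreducible iff it has no root). Hence m_α(x) = x^2 + 618.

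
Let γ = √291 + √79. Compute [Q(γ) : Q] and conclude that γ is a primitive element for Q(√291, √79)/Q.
[Q(γ) : Q] = 4 (equivalently, Q(γ) = Q(√291, √79))

Obviously Q(γ) ⊆ Q(√291, √79), and [Q(√291, √79):Q] = 4 (since 291, 79 are distinct squarefree integers > 1 with 22989 not a perfect square). To show equality we compute the minimal polynomial of γ. From γ = √291 + √79: γ^2 = 291 + 2√(22989) + 79 = 370 + 2√(22989), so γ^2 - 370 = 2√(22989); squaring, (γ^2 - 370)^2 = 4·22989, i.e. γ^4 - 740γ^2 + 136900 - 91956 = 0, i.e. γ^4 - 740γ^2 + 44944 = 0. So γ is a root of x^4 - 740x^2 + 44944. This polynomial is irreducible over Q: it has no rational root (each ±√291 ± √79 is irrational), and any factorization into two quadratics over Q would force √(22989) ∈ Q (pairing opposite roots) or √291, √79 ∈ Q (other pairings), all impossible. Hence [Q(γ):Q] = 4 = [Q(√291, √79):Q], so Q(γ) = Q(√291, √79).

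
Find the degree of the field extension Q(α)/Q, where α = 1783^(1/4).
[Q(α):Q] = 4

α is a root of x^4 - 1783. By Eisenstein's criterion at the prime p = 1783 (which divides the constant term 1783 but p^2 = 3179089 does not, since 1783 is squarefree), x^4 - 1783 is irreducible over Q. Hence [Q(α):Q] = 4.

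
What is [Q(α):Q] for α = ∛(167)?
[Q(α):Q] = 3

The minimal polynomial of α is x^3 - 167, irreducible over Q since 167 is not a perfect cube (so x^3 - 167 has no rational root). Hence [Q(α):Q] = deg(m_α) = 3.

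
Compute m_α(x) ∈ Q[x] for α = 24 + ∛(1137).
m_α(x) = x^3 - 72x^2 + 1728x - 14961

Set β = α - 24 = ∛(1137), so β^3 = 1137. Then (α - 24)^3 - 1137 = 0, i.e. α is a root of g(x) = (x - 24)^3 - 1137 = x^3 - 72x^2 + 1728x - 14961. Since g(x) = h(x - 24) where h(x) = x^3 - 1137, and h is irreducible over Q (because 1137 is not a perfect cube, so h has no rational root, and a monic cubic with no rational root is irreducible), g is also irreducible (irreducibility is preserved under the substitution x → x - 24). Hence m_α(x) = x^3 - 72x^2 + 1728x - 14961.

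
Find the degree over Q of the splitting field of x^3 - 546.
[K : Q] = 6

The roots of x^3 - 546 are ∛546, ω∛546, ω^2∛546 where ω = e^(2πi/3) is a primitive cube root of unity, so K = Q(∛546, ω). Now [Q(∛546):Q] = 3 (since 546 is not a perfect cube, x^3 - 546 is irreducible) and [Q(ω):Q] = 2. Both 2 and 3 divide [K:Q], and [K:Q] ≤ 3·2 = 6, so [K:Q] = 6. (Equivalently: Q(∛546) ⊂ R but ω ∉ R, so [K : Q(∛546)] = 2.)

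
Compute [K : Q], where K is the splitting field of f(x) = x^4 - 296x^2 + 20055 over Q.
[K : Q] = 4

Solving the quadratic in x^2: x^2 = (296 ± √(296^2 - 4·20055))/2 = (296 ± √7396)/2 = (296 ± 86)/2, giving x^2 = 191 or x^2 = 105. So f(x) = (x^2 - 191)(x^2 - 105) and the roots of f are ±√191, ±√105. Hence the splitting field is K = Q(√191, √105). Since 191 and 105 are distinct squarefree integers > 1, their product 20055 is not a perfect square, so √105 ∉ Q(√191). By the tower law [K:Q] = [Q(√191,√105):Q(√191)] · [Q(√191):Q] = 2 · 2 = 4.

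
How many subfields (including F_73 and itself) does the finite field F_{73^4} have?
F_{73^4} has 3 subfields

The subfields of F_{p^n} are exactly the fields F_{p^d} for d | n (each is the fixed field of the unique index-d subgroup of Gal(F_{p^n}/F_p) ≅ Z/nZ). The divisors of n = 4 are {1, 2, 4}, giving 3 subfields: F_{73^1}, F_{73^2}, F_{73^4}.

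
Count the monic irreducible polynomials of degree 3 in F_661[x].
There are 96268040 monic irreducible polynomials of degree 3 over F_661

Each element of F_{661^3} that lies in no proper subfield is a root of exactly one monic irreducible of degree 3 over F_661, and each such polynomial has 3 distinct roots in F_{661^3}. By Möbius inversion the count is N_661(3) = (1/3) Σ_{d|3} μ(3/d) · 661^d = (1/3)(μ(3)·661^1 + μ(1)·661^3) = 288804120/3 = 96268040.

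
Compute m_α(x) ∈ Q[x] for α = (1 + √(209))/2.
m_α(x) = x^2 - x - 52

From 2α - 1 = √(209), squaring gives (2α - 1)^2 = 209, i.e. 4α^2 - 4α + 1 = 209, so α^2 - α + (1 - 209)/4 = 0. Since 209 ≡ 1 (mod 4), (1 - 209)/4 = -52 ∈ Z. The polynomial x^2 - x - 52 has discriminant 1 - 4·(-52) = 209, which is not a perfect square in Q (d = 209 is squarefree and ≠ 1), so x^2 - x - 52 is irreducible over Q. It is the minimal polynomial of α.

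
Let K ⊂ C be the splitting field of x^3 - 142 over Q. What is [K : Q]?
[K : Q] = 6

The roots of x^3 - 142 are ∛142, ω∛142, ω^2∛142 where ω = e^(2πi/3) is a primitive cube root of unity, so K = Q(∛142, ω). Now [Q(∛142):Q] = 3 (since 142 is not a perfect cube, x^3 - 142 is irreducible) and [Q(ω):Q] = 2. Both 2 and 3 divide [K:Q], and [K:Q] ≤ 3·2 = 6, so [K:Q] = 6. (Equivalently: Q(∛142) ⊂ R but ω ∉ R, so [K : Q(∛142)] = 2.)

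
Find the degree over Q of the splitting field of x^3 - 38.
[K : Q] = 6

The roots of x^3 - 38 are ∛38, ω∛38, ω^2∛38 where ω = e^(2πi/3) is a primitive cube root of unity, so K = Q(∛38, ω). Now [Q(∛38):Q] = 3 (since 38 is not a perfect cube, x^3 - 38 is irreducible) and [Q(ω):Q] = 2. Both 2 and 3 divide [K:Q], and [K:Q] ≤ 3·2 = 6, so [K:Q] = 6. (Equivalently: Q(∛38) ⊂ R but ω ∉ R, so [K : Q(∛38)] = 2.)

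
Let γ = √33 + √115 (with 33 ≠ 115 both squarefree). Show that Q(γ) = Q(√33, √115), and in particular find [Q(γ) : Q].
[Q(γ) : Q] = 4 (equivalently, Q(γ) = Q(√33, √115))

Obviously Q(γ) ⊆ Q(√33, √115), and [Q(√33, √115):Q] = 4 (since 33, 115 are distinct squarefree integers > 1 with 3795 not a perfect square). To show equality we compute the minimal polynomial of γ. From γ = √33 + √115: γ^2 = 33 + 2√(3795) + 115 = 148 + 2√(3795), so γ^2 - 148 = 2√(3795); squaring, (γ^2 - 148)^2 = 4·3795, i.e. γ^4 - 296γ^2 + 21904 - 15180 = 0, i.e. γ^4 - 296γ^2 + 6724 = 0. So γ is a root of x^4 - 296x^2 + 6724. This polynomial is irreducible over Q: it has no rational root (each ±√33 ± √115 is irrational), and any factorization into two quadratics over Q would force √(3795) ∈ Q (pairing opposite roots) or √33, √115 ∈ Q (other pairings), all impossible. Hence [Q(γ):Q] = 4 = [Q(√33, √115):Q], so Q(γ) = Q(√33, √115).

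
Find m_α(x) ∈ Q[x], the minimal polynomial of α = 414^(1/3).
m_α(x) = x^3 - 414

α satisfies α^3 = 414, so x^3 - 414 annihilates α. By the rational root test, a rational root p/q (in lowest terms) of x^3 - 414 would satisfy p^3 = 414 q^3, forcing q = 1 and p^3 = 414; but 414 is not a perfect cube, contradiction. A monic cubic over Q with no rational root is irreducible (any nontrivial factorization would include a linear factor). Hence x^3 - 414 is the minimal polynomial of α, and in particular [Q(α):Q] = 3.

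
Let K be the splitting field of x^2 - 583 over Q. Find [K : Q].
[K : Q] = 2

f(x) = x^2 - 583 factors as (x - √583)(x + √583). The splitting field is K = Q(√583). Since 583 is squarefree and > 1, it is not a perfect square, so x^2 - 583 is irreducible over Q and [Q(√583) : Q] = 2. Hence [K : Q] = 2.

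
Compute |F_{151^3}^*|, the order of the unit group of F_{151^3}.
|F_{151^3}^*| = 3442950

F_{151^3} has 151^3 = 3442951 elements; its multiplicative group consists of all nonzero elements, so |F_{151^3}^*| = 3442951 - 1 = 3442950. (It is cyclic since any finite subgroup of the multiplicative group of a field is cyclic.)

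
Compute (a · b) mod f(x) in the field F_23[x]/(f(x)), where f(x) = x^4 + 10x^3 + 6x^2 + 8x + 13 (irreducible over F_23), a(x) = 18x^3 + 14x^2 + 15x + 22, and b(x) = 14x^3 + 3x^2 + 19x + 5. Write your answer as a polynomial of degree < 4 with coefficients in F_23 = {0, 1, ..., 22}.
a · b ≡ 21x^3 + 4x^2 + 3x + 5 (mod f(x))

Multiply in F_23[x]: a(x)·b(x) = (18x^3 + 14x^2 + 15x + 22)·(14x^3 + 3x^2 + 19x + 5) = 22x^6 + 20x^5 + 19x^4 + 19x^3 + 7x^2 + 10x + 18. This has degree ≥ 4, so divide by f(x) over F_23: 22x^6 + 20x^5 + 19x^4 + 19x^3 + 7x^2 + 10x + 18 = (22x^2 + 7x + 1)·(x^4 + 10x^3 + 6x^2 + 8x + 13) + (21x^3 + 4x^2 + 3x + 5). Hence a·b ≡ 21x^3 + 4x^2 + 3x + 5 (mod f). (F_23[x]/(f) is a field with 23^4 = 279841 elements since f is irreducible of degree 4.)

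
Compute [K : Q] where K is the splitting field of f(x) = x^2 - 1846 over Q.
[K : Q] = 2

f(x) = x^2 - 1846 factors as (x - √1846)(x + √1846). The splitting field is K = Q(√1846). Since 1846 is squarefree and > 1, it is not a perfect square, so x^2 - 1846 is irreducible over Q and [Q(√1846) : Q] = 2. Hence [K : Q] = 2.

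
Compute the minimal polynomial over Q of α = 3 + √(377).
m_α(x) = x^2 - 6x - 368

From α - 3 = √(377), squaring gives (α - 3)^2 = 377, i.e. α^2 - 6α + 9 = 377, so α^2 - 6α - 368 = 0. The discriminant of x^2 - 6x - 368 is (-6)^2 - 4·(-368) = 36 + 1472 = 1508, and 4·(377) is not a perfect square in Q since 377 is squarefree and ≠ 1. Hence x^2 - 6x - 368 is irreducible over Q and is the minimal polynomial of α.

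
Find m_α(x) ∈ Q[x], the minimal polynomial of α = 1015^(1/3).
m_α(x) = x^3 - 1015

α satisfies α^3 = 1015, so x^3 - 1015 annihilates α. By the rational root test, a rational root p/q (in lowest terms) of x^3 - 1015 would satisfy p^3 = 1015 q^3, forcing q = 1 and p^3 = 1015; but 1015 is not a perfect cube, contradiction. A monic cubic over Q with no rational root is irreducible (any nontrivial factorization would include a linear factor). Hence x^3 - 1015 is the minimal polynomial of α, and in particular [Q(α):Q] = 3.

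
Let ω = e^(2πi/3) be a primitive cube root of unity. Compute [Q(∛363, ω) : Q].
[Q(∛363, ω) : Q] = 6

[Q(∛363):Q] = 3 (min poly x^3 - 363, irreducible since 363 is not a perfect cube). [Q(ω):Q] = 2 (min poly x^2 + x + 1). Since Q(∛363) ⊂ R and ω ∉ R, we have ω ∉ Q(∛363), so x^2 + x + 1 remains irreducible over Q(∛363) and [Q(∛363, ω) : Q(∛363)] = 2. By the tower law, [Q(∛363, ω) : Q] = 3 · 2 = 6. (In fact Q(∛363, ω) is the splitting field of x^3 - 363 over Q.)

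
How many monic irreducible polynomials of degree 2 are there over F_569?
There are 161596 monic irreducible polynomials of degree 2 over F_569

Each element of F_{569^2} that lies in no proper subfield is a root of exactly one monic irreducible of degree 2 over F_569, and each such polynomial has 2 distinct roots in F_{569^2}. By Möbius inversion the count is N_569(2) = (1/2) Σ_{d|2} μ(2/d) · 569^d = (1/2)(μ(2)·569^1 + μ(1)·569^2) = 323192/2 = 161596.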